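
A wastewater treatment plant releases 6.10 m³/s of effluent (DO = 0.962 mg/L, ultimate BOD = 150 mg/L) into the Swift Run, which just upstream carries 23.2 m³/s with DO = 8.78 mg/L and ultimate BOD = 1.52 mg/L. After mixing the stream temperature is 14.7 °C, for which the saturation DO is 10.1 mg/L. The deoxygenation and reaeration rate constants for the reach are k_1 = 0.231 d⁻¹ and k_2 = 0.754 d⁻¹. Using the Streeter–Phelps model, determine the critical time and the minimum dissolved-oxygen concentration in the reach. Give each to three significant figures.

t_c ≈ 1.82 d; minimum DO ≈ 3.58 mg/L

Mixed DO = (23.2×8.78 + 6.10×0.962)/(23.2+6.10) = 209.6/29.30 = 7.152 mg/L.
Mixed L₀ = (23.2×1.52 + 6.10×150)/(29.30) = 950.3/29.30 = 32.43 mg/L.
Initial deficit D₀ = C_s − DO₀ = 10.1 − 7.152 = 2.948 mg/L.
t_c = (1/0.5230) ln[(0.754/0.231)(1 − 2.948×0.5230/(0.231×32.43))] = 1.912 × ln(2.592) = 1.821 d.
D_c = (0.231/0.754) × 32.43 × e^(−0.231×1.821) = 0.3064 × 32.43 × 0.6566 = 6.524 mg/L.
Minimum DO = 10.1 − 6.524 = 3.576 mg/L.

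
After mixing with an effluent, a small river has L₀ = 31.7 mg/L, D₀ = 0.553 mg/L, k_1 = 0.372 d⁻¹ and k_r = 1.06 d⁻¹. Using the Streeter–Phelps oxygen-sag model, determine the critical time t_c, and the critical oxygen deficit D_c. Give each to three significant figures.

t_c ≈ 1.47 d; D_c ≈ 6.43 mg/L

At the critical point dD/dt = 0, so k_1 L₀ e^(−k_1 t) = k_r D. Substituting D(t) from the Streeter–Phelps equation and solving for t gives
t_c = ln[(k_r/k_1)(1 − D₀(k_r−k_1)/(k_1 L₀))] / (k_r−k_1).
Here k_r−k_1 = 0.6880 d⁻¹ and 1 − D₀(k_r−k_1)/(k_1 L₀) = 1 − 0.553×0.6880/(0.372×31.7) = 0.9677, so
t_c = ln(2.849 × 0.9677) / 0.6880 = 1.014 / 0.6880 = 1.474 d.
D_c = (k_1/k_r) L₀ e^(−k_1 t_c) = (0.372/1.06) × 31.7 × e^(−0.372×1.474) = 0.3509 × 31.7 × 0.5778 = 6.428 mg/L.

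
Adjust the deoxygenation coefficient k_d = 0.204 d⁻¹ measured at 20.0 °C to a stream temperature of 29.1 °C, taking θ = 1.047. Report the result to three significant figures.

k_d(T₂) = k_d(T₁) · θ^(T₂−T₁) = 0.204 × 1.047^(29.1−20.0)
= 0.204 × 1.047^9.10 = 0.204 × 1.519 = 0.3098 d⁻¹.

k_d ≈ 0.310 d⁻¹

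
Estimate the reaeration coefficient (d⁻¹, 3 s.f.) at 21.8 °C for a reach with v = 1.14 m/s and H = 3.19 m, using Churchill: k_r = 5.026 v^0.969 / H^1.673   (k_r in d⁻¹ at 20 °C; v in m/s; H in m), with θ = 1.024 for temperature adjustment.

k_r(20) = 5.026 × 1.14^0.969 / 3.19^1.673 = 5.026 × 1.135 / 6.964 = 0.8194 d⁻¹.
k_r(21.8) = 0.8194 × 1.024^(21.8−20) = 0.8194 × 1.044 = 0.8552 d⁻¹.

k_r ≈ 0.855 d⁻¹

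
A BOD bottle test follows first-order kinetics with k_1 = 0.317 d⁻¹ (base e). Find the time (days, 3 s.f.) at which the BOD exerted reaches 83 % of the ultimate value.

t ≈ 5.59 d

y/L₀ = 1 − e^(−k_1 t) = 0.83 ⇒ e^(−k_1 t) = 0.170
t = −ln(0.170) / 0.317 = 1.772 / 0.317 = 5.590 d.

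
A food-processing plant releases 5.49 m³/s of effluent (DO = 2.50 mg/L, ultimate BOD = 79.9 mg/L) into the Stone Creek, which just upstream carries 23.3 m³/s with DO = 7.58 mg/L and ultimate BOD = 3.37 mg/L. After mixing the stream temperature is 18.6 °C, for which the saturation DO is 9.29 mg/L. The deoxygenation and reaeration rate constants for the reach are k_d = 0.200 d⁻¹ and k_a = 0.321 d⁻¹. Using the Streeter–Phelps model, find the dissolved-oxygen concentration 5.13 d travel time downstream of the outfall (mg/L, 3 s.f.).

DO ≈ 3.85 mg/L

Mixed DO = (23.3×7.58 + 5.49×2.50)/(23.3+5.49) = 190.3/28.79 = 6.611 mg/L.
Mixed L₀ = (23.3×3.37 + 5.49×79.9)/(28.79) = 517.2/28.79 = 17.96 mg/L.
Initial deficit D₀ = C_s − DO₀ = 9.29 − 6.611 = 2.679 mg/L.
D(5.13) = [0.200×17.96/(0.321−0.200)](e^(−0.200×5.13) − e^(−0.321×5.13)) + 2.679 e^(−0.321×5.13)
= 29.69 × (0.3584 − 0.1927) + 2.679 × 0.1927 = 5.438 mg/L.
DO = 9.29 − 5.438 = 3.852 mg/L.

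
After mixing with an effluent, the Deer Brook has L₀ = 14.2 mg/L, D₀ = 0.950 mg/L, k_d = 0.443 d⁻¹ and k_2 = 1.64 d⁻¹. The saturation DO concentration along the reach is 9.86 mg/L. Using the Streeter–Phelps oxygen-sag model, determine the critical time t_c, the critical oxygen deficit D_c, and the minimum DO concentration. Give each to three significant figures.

At the critical point dD/dt = 0, so k_d L₀ e^(−k_d t) = k_2 D. Substituting D(t) from the Streeter–Phelps equation and solving for t gives
t_c = ln[(k_2/k_d)(1 − D₀(k_2−k_d)/(k_d L₀))] / (k_2−k_d).
Here k_2−k_d = 1.197 d⁻¹ and 1 − D₀(k_2−k_d)/(k_d L₀) = 1 − 0.950×1.197/(0.443×14.2) = 0.8192, so
t_c = ln(3.702 × 0.8192) / 1.197 = 1.109 / 1.197 = 0.9269 d.
L(t_c) = L₀ e^(−k_d t_c) = 14.2 × 0.6632 = 9.418 mg/L, and at the critical point k_2 D_c = k_d L, so D_c = (0.443/1.64) × 9.418 = 2.544 mg/L.
Minimum DO = C_s − D_c = 9.86 − 2.544 = 7.316 mg/L.

t_c ≈ 0.927 d; D_c ≈ 2.54 mg/L; min DO ≈ 7.32 mg/L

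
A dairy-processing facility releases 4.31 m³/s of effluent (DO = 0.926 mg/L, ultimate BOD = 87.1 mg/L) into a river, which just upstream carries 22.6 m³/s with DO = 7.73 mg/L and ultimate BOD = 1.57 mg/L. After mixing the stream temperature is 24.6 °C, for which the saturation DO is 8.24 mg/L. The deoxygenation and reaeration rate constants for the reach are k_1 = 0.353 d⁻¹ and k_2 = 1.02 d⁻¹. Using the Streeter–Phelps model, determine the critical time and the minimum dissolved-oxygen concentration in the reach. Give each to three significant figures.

t_c ≈ 1.26 d; minimum DO ≈ 4.85 mg/L

Mixed DO = (22.6×7.73 + 4.31×0.926)/(22.6+4.31) = 178.7/26.91 = 6.640 mg/L.
Mixed L₀ = (22.6×1.57 + 4.31×87.1)/(26.91) = 410.9/26.91 = 15.27 mg/L.
Initial deficit D₀ = C_s − DO₀ = 8.24 − 6.640 = 1.600 mg/L.
t_c = (1/0.6670) ln[(1.02/0.353)(1 − 1.600×0.6670/(0.353×15.27))] = 1.499 × ln(2.317) = 1.260 d.
D_c = (0.353/1.02) × 15.27 × e^(−0.353×1.260) = 0.3461 × 15.27 × 0.6409 = 3.387 mg/L.
Minimum DO = 8.24 − 3.387 = 4.853 mg/L.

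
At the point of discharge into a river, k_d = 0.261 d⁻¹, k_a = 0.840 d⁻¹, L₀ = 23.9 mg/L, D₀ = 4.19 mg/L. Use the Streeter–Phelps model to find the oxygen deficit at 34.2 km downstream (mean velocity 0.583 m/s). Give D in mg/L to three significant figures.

D ≈ 5.30 mg/L

Travel time t = x/v = 34.2 km / (0.583 m/s) = 34200 m / 0.583 m/s = 58660 s = 0.6790 d.
k_d L₀/(k_a−k_d) = 0.261×23.9/(0.840−0.261) = 6.238/0.5790 = 10.77 mg/L.
e^(−k_d t) = e^(−0.261×0.6790) = 0.8376; e^(−k_a t) = e^(−0.840×0.6790) = 0.5653.
D = 10.77 × (0.8376 − 0.5653) + 4.19 × 0.5653 = 2.933 + 2.369 = 5.302 mg/L.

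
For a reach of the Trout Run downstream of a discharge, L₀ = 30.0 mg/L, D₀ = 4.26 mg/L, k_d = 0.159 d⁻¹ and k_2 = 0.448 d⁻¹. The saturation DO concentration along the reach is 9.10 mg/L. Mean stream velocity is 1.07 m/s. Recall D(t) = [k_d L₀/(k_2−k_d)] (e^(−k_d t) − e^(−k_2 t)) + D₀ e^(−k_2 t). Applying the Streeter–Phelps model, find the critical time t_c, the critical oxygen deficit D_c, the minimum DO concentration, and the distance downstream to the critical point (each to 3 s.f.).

t_c = [1/(k_2−k_d)] ln[(k_2/k_d)(1 − D₀(k_2−k_d)/(k_d L₀))]
= [1/(0.448−0.159)] ln[(0.448/0.159)(1 − 4.26×0.2890/(0.159×30.0))]
= (1/0.2890) ln[2.818 × 0.7419] = 3.460 × ln(2.090) = 3.460 × 0.7373 = 2.551 d.
L(t_c) = L₀ e^(−k_d t_c) = 30.0 × 0.6665 = 20.00 mg/L, and at the critical point k_2 D_c = k_d L, so D_c = (0.159/0.448) × 20.00 = 7.097 mg/L.
Minimum DO = C_s − D_c = 9.10 − 7.097 = 2.003 mg/L.
x_c = v t_c = 1.07 m/s × 2.551 d × 86400 s/d = 235900 m ≈ 236 km.

t_c ≈ 2.55 d; D_c ≈ 7.10 mg/L; min DO ≈ 2.00 mg/L; x_c ≈ 236 km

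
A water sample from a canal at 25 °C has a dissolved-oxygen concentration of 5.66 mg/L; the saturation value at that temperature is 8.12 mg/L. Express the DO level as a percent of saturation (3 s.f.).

% saturation = C/C_s × 100 = 5.66/8.12 × 100 = 69.7 %.

69.7 % saturation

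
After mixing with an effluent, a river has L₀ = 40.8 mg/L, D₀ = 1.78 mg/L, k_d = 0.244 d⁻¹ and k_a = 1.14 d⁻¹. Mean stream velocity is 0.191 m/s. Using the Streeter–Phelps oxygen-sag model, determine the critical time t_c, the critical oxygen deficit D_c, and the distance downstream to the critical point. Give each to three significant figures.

t_c ≈ 1.53 d; D_c ≈ 6.02 mg/L; x_c ≈ 25.2 km

t_c = [1/(k_a−k_d)] ln[(k_a/k_d)(1 − D₀(k_a−k_d)/(k_d L₀))]
= [1/(1.14−0.244)] ln[(1.14/0.244)(1 − 1.78×0.8960/(0.244×40.8))]
= (1/0.8960) ln[4.672 × 0.8398] = 1.116 × ln(3.924) = 1.116 × 1.367 = 1.526 d.
D_c = (k_d/k_a) L₀ e^(−k_d t_c) = (0.244/1.14) × 40.8 × e^(−0.244×1.526) = 0.2140 × 40.8 × 0.6892 = 6.018 mg/L.
x_c = v t_c = 0.191 m/s × 1.526 d × 86400 s/d = 25180 m ≈ 25.2 km.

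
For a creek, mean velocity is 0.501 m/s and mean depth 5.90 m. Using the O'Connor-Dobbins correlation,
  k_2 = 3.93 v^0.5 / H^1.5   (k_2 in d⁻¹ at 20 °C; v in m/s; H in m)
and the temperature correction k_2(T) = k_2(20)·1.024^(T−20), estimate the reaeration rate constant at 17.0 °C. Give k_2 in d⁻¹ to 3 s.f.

k_2 ≈ 0.181 d⁻¹

k_2(20) = 3.93 × 0.501^0.5 / 5.90^1.5 = 3.93 × 0.7078 / 14.33 = 0.1941 d⁻¹.
k_2(17.0) = 0.1941 × 1.024^(17.0−20) = 0.1941 × 0.9313 = 0.1808 d⁻¹.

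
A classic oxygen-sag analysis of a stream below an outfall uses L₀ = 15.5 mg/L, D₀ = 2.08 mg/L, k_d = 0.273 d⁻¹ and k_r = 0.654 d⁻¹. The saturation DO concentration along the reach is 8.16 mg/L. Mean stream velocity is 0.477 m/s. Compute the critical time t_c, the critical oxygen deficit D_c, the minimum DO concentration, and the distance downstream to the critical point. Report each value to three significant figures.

t_c ≈ 1.75 d; D_c ≈ 4.01 mg/L; min DO ≈ 4.15 mg/L; x_c ≈ 72.1 km

t_c = [1/(k_r−k_d)] ln[(k_r/k_d)(1 − D₀(k_r−k_d)/(k_d L₀))]
= [1/(0.654−0.273)] ln[(0.654/0.273)(1 − 2.08×0.3810/(0.273×15.5))]
= (1/0.3810) ln[2.396 × 0.8127] = 2.625 × ln(1.947) = 2.625 × 0.6663 = 1.749 d.
L(t_c) = L₀ e^(−k_d t_c) = 15.5 × 0.6204 = 9.616 mg/L, and at the critical point k_r D_c = k_d L, so D_c = (0.273/0.654) × 9.616 = 4.014 mg/L.
Minimum DO = C_s − D_c = 8.16 − 4.014 = 4.146 mg/L.
x_c = v t_c = 0.477 m/s × 1.749 d × 86400 s/d = 72070 m ≈ 72.1 km.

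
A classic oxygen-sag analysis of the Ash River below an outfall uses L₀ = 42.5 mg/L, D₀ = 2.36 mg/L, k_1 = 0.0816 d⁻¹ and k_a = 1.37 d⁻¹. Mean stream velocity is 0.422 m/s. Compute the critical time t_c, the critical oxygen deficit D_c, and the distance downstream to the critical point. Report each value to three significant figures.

t_c ≈ 0.564 d; D_c ≈ 2.42 mg/L; x_c ≈ 20.6 km

t_c = [1/(k_a−k_1)] ln[(k_a/k_1)(1 − D₀(k_a−k_1)/(k_1 L₀))]
= [1/(1.37−0.0816)] ln[(1.37/0.0816)(1 − 2.36×1.288/(0.0816×42.5))]
= (1/1.288) ln[16.79 × 0.1232] = 0.7762 × ln(2.069) = 0.7762 × 0.7271 = 0.5643 d.
L(t_c) = L₀ e^(−k_1 t_c) = 42.5 × 0.9550 = 40.59 mg/L, and at the critical point k_a D_c = k_1 L, so D_c = (0.0816/1.37) × 40.59 = 2.417 mg/L.
x_c = v t_c = 0.422 m/s × 0.5643 d × 86400 s/d = 20580 m ≈ 20.6 km.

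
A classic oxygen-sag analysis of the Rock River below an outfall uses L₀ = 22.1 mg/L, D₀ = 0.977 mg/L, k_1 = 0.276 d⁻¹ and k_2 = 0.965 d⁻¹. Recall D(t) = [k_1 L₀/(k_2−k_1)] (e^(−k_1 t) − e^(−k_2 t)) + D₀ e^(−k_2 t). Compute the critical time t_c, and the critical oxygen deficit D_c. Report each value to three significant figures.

t_c ≈ 1.65 d; D_c ≈ 4.01 mg/L

With k_2/k_1 = 3.496 and 1 − D₀(k_2−k_1)/(k_1 L₀) = 0.8896,
t_c = ln(3.496 × 0.8896) / (0.965 − 0.276) = ln(3.111) / 0.6890 = 1.135/0.6890 = 1.647 d.
D_c = (k_1/k_2) L₀ e^(−k_1 t_c) = (0.276/0.965) × 22.1 × e^(−0.276×1.647) = 0.2860 × 22.1 × 0.6347 = 4.012 mg/L.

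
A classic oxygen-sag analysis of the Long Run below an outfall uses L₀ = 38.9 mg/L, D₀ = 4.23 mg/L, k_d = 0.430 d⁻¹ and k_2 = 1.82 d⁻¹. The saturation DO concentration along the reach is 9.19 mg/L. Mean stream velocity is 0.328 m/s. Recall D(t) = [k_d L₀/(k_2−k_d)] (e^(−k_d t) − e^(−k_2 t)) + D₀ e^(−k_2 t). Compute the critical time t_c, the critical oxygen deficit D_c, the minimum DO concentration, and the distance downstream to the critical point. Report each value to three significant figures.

t_c ≈ 0.726 d; D_c ≈ 6.73 mg/L; min DO ≈ 2.46 mg/L; x_c ≈ 20.6 km

t_c = [1/(k_2−k_d)] ln[(k_2/k_d)(1 − D₀(k_2−k_d)/(k_d L₀))]
= [1/(1.82−0.430)] ln[(1.82/0.430)(1 − 4.23×1.390/(0.430×38.9))]
= (1/1.390) ln[4.233 × 0.6485] = 0.7194 × ln(2.745) = 0.7194 × 1.010 = 0.7264 d.
D_c = (k_d/k_2) L₀ e^(−k_d t_c) = (0.430/1.82) × 38.9 × e^(−0.430×0.7264) = 0.2363 × 38.9 × 0.7317 = 6.725 mg/L.
Minimum DO = C_s − D_c = 9.19 − 6.725 = 2.465 mg/L.
x_c = v t_c = 0.328 m/s × 0.7264 d × 86400 s/d = 20590 m ≈ 20.6 km.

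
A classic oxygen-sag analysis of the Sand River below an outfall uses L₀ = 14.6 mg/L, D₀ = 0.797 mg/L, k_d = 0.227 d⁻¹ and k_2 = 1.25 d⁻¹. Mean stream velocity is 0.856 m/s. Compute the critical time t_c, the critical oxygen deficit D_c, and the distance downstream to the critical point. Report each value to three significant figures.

t_c ≈ 1.39 d; D_c ≈ 1.93 mg/L; x_c ≈ 103 km

t_c = [1/(k_2−k_d)] ln[(k_2/k_d)(1 − D₀(k_2−k_d)/(k_d L₀))]
= [1/(1.25−0.227)] ln[(1.25/0.227)(1 − 0.797×1.023/(0.227×14.6))]
= (1/1.023) ln[5.507 × 0.7540] = 0.9775 × ln(4.152) = 0.9775 × 1.424 = 1.392 d.
D_c = (k_d/k_2) L₀ e^(−k_d t_c) = (0.227/1.25) × 14.6 × e^(−0.227×1.392) = 0.1816 × 14.6 × 0.7291 = 1.933 mg/L.
x_c = v t_c = 0.856 m/s × 1.392 d × 86400 s/d = 102900 m ≈ 103 km.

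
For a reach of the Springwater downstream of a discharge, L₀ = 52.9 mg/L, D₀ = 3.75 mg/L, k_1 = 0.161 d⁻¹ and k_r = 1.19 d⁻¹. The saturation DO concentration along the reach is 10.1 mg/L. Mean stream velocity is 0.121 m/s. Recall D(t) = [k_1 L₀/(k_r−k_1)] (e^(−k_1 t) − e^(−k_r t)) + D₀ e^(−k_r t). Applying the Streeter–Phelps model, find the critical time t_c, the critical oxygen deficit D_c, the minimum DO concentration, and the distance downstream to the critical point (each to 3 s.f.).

t_c ≈ 1.36 d; D_c ≈ 5.75 mg/L; min DO ≈ 4.35 mg/L; x_c ≈ 14.2 km

At the critical point dD/dt = 0, so k_1 L₀ e^(−k_1 t) = k_r D. Substituting D(t) from the Streeter–Phelps equation and solving for t gives
t_c = ln[(k_r/k_1)(1 − D₀(k_r−k_1)/(k_1 L₀))] / (k_r−k_1).
Here k_r−k_1 = 1.029 d⁻¹ and 1 − D₀(k_r−k_1)/(k_1 L₀) = 1 − 3.75×1.029/(0.161×52.9) = 0.5469, so
t_c = ln(7.391 × 0.5469) / 1.029 = 1.397 / 1.029 = 1.358 d.
L(t_c) = L₀ e^(−k_1 t_c) = 52.9 × 0.8037 = 42.51 mg/L, and at the critical point k_r D_c = k_1 L, so D_c = (0.161/1.19) × 42.51 = 5.752 mg/L.
Minimum DO = C_s − D_c = 10.1 − 5.752 = 4.348 mg/L.
x_c = v t_c = 0.121 m/s × 1.358 d × 86400 s/d = 14190 m ≈ 14.2 km.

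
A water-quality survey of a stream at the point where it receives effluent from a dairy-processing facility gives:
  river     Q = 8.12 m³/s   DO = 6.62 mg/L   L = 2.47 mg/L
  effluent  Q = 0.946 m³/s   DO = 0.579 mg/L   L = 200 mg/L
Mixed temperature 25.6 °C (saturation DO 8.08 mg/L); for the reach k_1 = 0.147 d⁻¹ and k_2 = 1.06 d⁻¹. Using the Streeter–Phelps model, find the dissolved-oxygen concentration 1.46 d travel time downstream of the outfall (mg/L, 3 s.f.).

Mixed DO = (8.12×6.62 + 0.946×0.579)/(8.12+0.946) = 54.30/9.066 = 5.990 mg/L.
Mixed L₀ = (8.12×2.47 + 0.946×200)/(9.066) = 209.3/9.066 = 23.08 mg/L.
Initial deficit D₀ = C_s − DO₀ = 8.08 − 5.990 = 2.090 mg/L.
D(1.46) = [0.147×23.08/(1.06−0.147)](e^(−0.147×1.46) − e^(−1.06×1.46)) + 2.090 e^(−1.06×1.46)
= 3.716 × (0.8068 − 0.2128) + 2.090 × 0.2128 = 2.653 mg/L.
DO = 8.08 − 2.653 = 5.427 mg/L.

DO ≈ 5.43 mg/L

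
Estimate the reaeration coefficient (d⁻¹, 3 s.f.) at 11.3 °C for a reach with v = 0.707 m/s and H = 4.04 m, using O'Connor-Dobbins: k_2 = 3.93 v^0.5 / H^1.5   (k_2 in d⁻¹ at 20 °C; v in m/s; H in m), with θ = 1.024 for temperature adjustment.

k_2 ≈ 0.331 d⁻¹

k_2(20) = 3.93 × 0.707^0.5 / 4.04^1.5 = 3.93 × 0.8408 / 8.120 = 0.4069 d⁻¹.
k_2(11.3) = 0.4069 × 1.024^(11.3−20) = 0.4069 × 0.8136 = 0.3311 d⁻¹.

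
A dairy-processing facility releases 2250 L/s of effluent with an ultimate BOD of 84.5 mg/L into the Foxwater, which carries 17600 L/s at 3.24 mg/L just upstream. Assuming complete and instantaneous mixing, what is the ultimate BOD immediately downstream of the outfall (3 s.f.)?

12.5 mg/L

Flow-weighted mixing: C = (Q_r C_r + Q_w C_w)/(Q_r + Q_w)
= (17600×3.24 + 2250×84.5)/(17600 + 2250) = 247100/19850 = 12.45 mg/L.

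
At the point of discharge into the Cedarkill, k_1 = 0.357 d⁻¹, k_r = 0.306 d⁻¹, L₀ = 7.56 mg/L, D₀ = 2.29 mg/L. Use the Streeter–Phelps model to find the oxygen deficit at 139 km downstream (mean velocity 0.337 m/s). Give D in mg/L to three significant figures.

Travel time t = x/v = 139 km / (0.337 m/s) = 139000 m / 0.337 m/s = 412500 s = 4.774 d.
k_1 L₀/(k_r−k_1) = 0.357×7.56/(0.306−0.357) = 2.699/-0.05100 = -52.92 mg/L.
e^(−k_1 t) = e^(−0.357×4.774) = 0.1819; e^(−k_r t) = e^(−0.306×4.774) = 0.2320.
D = -52.92 × (0.1819 − 0.2320) + 2.29 × 0.2320 = 2.654 + 0.5314 = 3.185 mg/L.

D ≈ 3.19 mg/L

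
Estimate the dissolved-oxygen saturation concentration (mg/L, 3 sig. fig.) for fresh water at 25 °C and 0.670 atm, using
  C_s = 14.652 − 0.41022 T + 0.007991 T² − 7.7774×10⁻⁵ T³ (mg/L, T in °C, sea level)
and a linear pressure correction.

At sea level: C_s = 14.652 − 0.41022×25 + 0.007991×25² − 7.7774×10⁻⁵×25³ = 8.176 mg/L.
Pressure correction: C_s' = 8.176 × 0.670 = 5.478 mg/L.

C_s ≈ 5.48 mg/L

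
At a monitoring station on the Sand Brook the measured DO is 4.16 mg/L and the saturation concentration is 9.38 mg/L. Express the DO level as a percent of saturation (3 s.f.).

% saturation = C/C_s × 100 = 4.16/9.38 × 100 = 44.3 %.

44.3 % saturation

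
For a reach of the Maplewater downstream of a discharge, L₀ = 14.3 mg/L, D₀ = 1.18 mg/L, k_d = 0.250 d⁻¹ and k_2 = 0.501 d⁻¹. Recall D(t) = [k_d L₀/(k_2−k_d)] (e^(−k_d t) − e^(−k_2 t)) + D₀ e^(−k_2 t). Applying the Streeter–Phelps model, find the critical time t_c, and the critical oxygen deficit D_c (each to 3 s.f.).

t_c ≈ 2.42 d; D_c ≈ 3.89 mg/L

t_c = [1/(k_2−k_d)] ln[(k_2/k_d)(1 − D₀(k_2−k_d)/(k_d L₀))]
= [1/(0.501−0.250)] ln[(0.501/0.250)(1 − 1.18×0.2510/(0.250×14.3))]
= (1/0.2510) ln[2.004 × 0.9172] = 3.984 × ln(1.838) = 3.984 × 0.6087 = 2.425 d.
L(t_c) = L₀ e^(−k_d t_c) = 14.3 × 0.5454 = 7.799 mg/L, and at the critical point k_2 D_c = k_d L, so D_c = (0.250/0.501) × 7.799 = 3.892 mg/L.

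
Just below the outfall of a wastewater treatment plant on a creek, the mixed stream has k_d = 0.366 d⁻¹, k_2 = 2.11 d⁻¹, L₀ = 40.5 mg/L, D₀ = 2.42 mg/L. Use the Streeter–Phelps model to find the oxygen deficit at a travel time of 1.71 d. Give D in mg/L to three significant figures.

D ≈ 4.38 mg/L

k_d L₀/(k_2−k_d) = 0.366×40.5/(2.11−0.366) = 14.82/1.744 = 8.499 mg/L.
e^(−k_d t) = e^(−0.366×1.710) = 0.5348; e^(−k_2 t) = e^(−2.11×1.710) = 0.02710.
D = 8.499 × (0.5348 − 0.02710) + 2.42 × 0.02710 = 4.315 + 0.06559 = 4.381 mg/L.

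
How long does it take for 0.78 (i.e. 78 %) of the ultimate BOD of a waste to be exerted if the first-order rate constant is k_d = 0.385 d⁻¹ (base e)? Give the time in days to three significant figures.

t ≈ 3.93 d

y/L₀ = 1 − e^(−k_d t) = 0.78 ⇒ e^(−k_d t) = 0.220
t = −ln(0.220) / 0.385 = 1.514 / 0.385 = 3.933 d.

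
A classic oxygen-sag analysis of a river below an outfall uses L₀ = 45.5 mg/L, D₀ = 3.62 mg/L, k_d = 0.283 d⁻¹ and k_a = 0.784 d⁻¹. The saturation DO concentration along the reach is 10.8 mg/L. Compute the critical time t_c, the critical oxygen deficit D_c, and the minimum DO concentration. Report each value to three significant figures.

At the critical point dD/dt = 0, so k_d L₀ e^(−k_d t) = k_a D. Substituting D(t) from the Streeter–Phelps equation and solving for t gives
t_c = ln[(k_a/k_d)(1 − D₀(k_a−k_d)/(k_d L₀))] / (k_a−k_d).
Here k_a−k_d = 0.5010 d⁻¹ and 1 − D₀(k_a−k_d)/(k_d L₀) = 1 − 3.62×0.5010/(0.283×45.5) = 0.8592, so
t_c = ln(2.770 × 0.8592) / 0.5010 = 0.8672 / 0.5010 = 1.731 d.
L(t_c) = L₀ e^(−k_d t_c) = 45.5 × 0.6127 = 27.88 mg/L, and at the critical point k_a D_c = k_d L, so D_c = (0.283/0.784) × 27.88 = 10.06 mg/L.
Minimum DO = C_s − D_c = 10.8 − 10.06 = 0.7364 mg/L.

t_c ≈ 1.73 d; D_c ≈ 10.1 mg/L; min DO ≈ 0.736 mg/L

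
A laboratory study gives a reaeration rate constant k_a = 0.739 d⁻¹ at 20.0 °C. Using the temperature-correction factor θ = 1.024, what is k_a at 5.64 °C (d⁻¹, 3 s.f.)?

k_a(T₂) = k_a(T₁) · θ^(T₂−T₁) = 0.739 × 1.024^(5.64−20.0)
= 0.739 × 1.024^-14.4 = 0.739 × 0.7114 = 0.5257 d⁻¹.

k_a ≈ 0.526 d⁻¹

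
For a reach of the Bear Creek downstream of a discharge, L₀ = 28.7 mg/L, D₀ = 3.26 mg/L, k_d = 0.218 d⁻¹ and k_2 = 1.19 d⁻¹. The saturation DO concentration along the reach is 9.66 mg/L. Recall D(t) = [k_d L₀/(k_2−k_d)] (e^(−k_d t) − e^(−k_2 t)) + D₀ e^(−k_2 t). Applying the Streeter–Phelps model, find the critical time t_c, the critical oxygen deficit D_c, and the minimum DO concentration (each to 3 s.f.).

With k_2/k_d = 5.459 and 1 − D₀(k_2−k_d)/(k_d L₀) = 0.4935,
t_c = ln(5.459 × 0.4935) / (1.19 − 0.218) = ln(2.694) / 0.9720 = 0.9911/0.9720 = 1.020 d.
D_c = (k_d/k_2) L₀ e^(−k_d t_c) = (0.218/1.19) × 28.7 × e^(−0.218×1.020) = 0.1832 × 28.7 × 0.8007 = 4.210 mg/L.
Minimum DO = C_s − D_c = 9.66 − 4.210 = 5.450 mg/L.

t_c ≈ 1.02 d; D_c ≈ 4.21 mg/L; min DO ≈ 5.45 mg/L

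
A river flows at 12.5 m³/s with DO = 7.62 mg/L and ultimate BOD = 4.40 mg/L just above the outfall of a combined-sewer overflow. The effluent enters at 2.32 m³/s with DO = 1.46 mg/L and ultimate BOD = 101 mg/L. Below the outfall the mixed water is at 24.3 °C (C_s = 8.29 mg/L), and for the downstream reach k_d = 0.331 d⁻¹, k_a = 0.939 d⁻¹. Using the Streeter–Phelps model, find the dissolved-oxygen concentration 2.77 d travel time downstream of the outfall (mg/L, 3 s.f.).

DO ≈ 4.71 mg/L

Mixed DO = (12.5×7.62 + 2.32×1.46)/(12.5+2.32) = 98.64/14.82 = 6.656 mg/L.
Mixed L₀ = (12.5×4.40 + 2.32×101)/(14.82) = 289.3/14.82 = 19.52 mg/L.
Initial deficit D₀ = C_s − DO₀ = 8.29 − 6.656 = 1.634 mg/L.
D(2.77) = [0.331×19.52/(0.939−0.331)](e^(−0.331×2.77) − e^(−0.939×2.77)) + 1.634 e^(−0.939×2.77)
= 10.63 × (0.3998 − 0.07420) + 1.634 × 0.07420 = 3.581 mg/L.
DO = 8.29 − 3.581 = 4.709 mg/L.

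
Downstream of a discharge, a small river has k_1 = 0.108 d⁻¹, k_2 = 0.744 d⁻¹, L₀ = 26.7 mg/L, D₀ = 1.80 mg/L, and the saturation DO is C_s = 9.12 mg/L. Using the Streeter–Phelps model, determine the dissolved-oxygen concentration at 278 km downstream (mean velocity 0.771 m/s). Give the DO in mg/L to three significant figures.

Travel time t = x/v = 278 km / (0.771 m/s) = 278000 m / 0.771 m/s = 360600 s = 4.173 d.
k_1 L₀/(k_2−k_1) = 0.108×26.7/(0.744−0.108) = 2.884/0.6360 = 4.534 mg/L.
e^(−k_1 t) = e^(−0.108×4.173) = 0.6372; e^(−k_2 t) = e^(−0.744×4.173) = 0.04483.
D = 4.534 × (0.6372 − 0.04483) + 1.80 × 0.04483 = 2.686 + 0.08069 = 2.766 mg/L.
DO = C_s − D = 9.12 − 2.766 = 6.354 mg/L.

DO ≈ 6.35 mg/L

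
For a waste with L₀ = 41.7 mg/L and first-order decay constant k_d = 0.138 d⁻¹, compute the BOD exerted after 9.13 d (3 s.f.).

y ≈ 29.9 mg/L

y_t = L₀(1 − e^(−k_d t)) = 41.7 × (1 − e^(−0.138×9.13))
= 41.7 × (1 − 0.2837) = 41.7 × 0.7163 = 29.87 mg/L.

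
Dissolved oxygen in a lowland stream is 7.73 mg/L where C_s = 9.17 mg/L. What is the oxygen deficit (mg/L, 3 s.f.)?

D ≈ 1.44 mg/L

D = C_s − C = 9.17 − 7.73 = 1.44 mg/L.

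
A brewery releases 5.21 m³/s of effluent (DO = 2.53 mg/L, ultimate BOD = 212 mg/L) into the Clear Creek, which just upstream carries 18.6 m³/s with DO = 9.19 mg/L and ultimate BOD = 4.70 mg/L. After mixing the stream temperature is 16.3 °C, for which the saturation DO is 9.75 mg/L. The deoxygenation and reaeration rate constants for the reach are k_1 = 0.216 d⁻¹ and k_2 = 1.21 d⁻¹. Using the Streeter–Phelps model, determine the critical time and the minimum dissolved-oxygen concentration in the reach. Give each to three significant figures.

t_c ≈ 1.53 d; minimum DO ≈ 3.32 mg/L

Mixed DO = (18.6×9.19 + 5.21×2.53)/(18.6+5.21) = 184.1/23.81 = 7.733 mg/L.
Mixed L₀ = (18.6×4.70 + 5.21×212)/(23.81) = 1192/23.81 = 50.06 mg/L.
Initial deficit D₀ = C_s − DO₀ = 9.75 − 7.733 = 2.017 mg/L.
t_c = (1/0.9940) ln[(1.21/0.216)(1 − 2.017×0.9940/(0.216×50.06))] = 1.006 × ln(4.563) = 1.527 d.
D_c = (0.216/1.21) × 50.06 × e^(−0.216×1.527) = 0.1785 × 50.06 × 0.7190 = 6.425 mg/L.
Minimum DO = 9.75 − 6.425 = 3.325 mg/L.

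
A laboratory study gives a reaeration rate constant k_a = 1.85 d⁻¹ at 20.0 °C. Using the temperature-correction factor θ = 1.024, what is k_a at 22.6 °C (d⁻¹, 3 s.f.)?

k_a ≈ 1.97 d⁻¹

k_a(T₂) = k_a(T₁) · θ^(T₂−T₁) = 1.85 × 1.024^(22.6−20.0)
= 1.85 × 1.024^2.60 = 1.85 × 1.064 = 1.968 d⁻¹.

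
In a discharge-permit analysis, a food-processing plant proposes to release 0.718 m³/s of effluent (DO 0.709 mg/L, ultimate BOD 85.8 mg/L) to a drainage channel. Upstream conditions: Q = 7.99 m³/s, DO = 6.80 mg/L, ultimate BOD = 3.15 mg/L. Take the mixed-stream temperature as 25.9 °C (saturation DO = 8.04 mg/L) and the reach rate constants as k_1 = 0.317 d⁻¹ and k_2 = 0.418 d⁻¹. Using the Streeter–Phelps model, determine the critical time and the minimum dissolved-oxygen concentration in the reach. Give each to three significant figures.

t_c ≈ 2.17 d; minimum DO ≈ 4.24 mg/L

Mixed DO = (7.99×6.80 + 0.718×0.709)/(7.99+0.718) = 54.84/8.708 = 6.298 mg/L.
Mixed L₀ = (7.99×3.15 + 0.718×85.8)/(8.708) = 86.77/8.708 = 9.965 mg/L.
Initial deficit D₀ = C_s − DO₀ = 8.04 − 6.298 = 1.742 mg/L.
t_c = (1/0.1010) ln[(0.418/0.317)(1 − 1.742×0.1010/(0.317×9.965))] = 9.901 × ln(1.245) = 2.171 d.
D_c = (0.317/0.418) × 9.965 × e^(−0.317×2.171) = 0.7584 × 9.965 × 0.5025 = 3.797 mg/L.
Minimum DO = 8.04 − 3.797 = 4.243 mg/L.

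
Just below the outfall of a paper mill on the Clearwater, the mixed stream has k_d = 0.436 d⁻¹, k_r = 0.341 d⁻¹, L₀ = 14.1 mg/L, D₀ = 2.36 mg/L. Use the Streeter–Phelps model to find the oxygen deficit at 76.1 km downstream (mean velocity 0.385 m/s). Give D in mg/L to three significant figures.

D ≈ 6.88 mg/L

Travel time t = x/v = 76.1 km / (0.385 m/s) = 76100 m / 0.385 m/s = 197700 s = 2.288 d.
k_d L₀/(k_r−k_d) = 0.436×14.1/(0.341−0.436) = 6.148/-0.09500 = -64.71 mg/L.
e^(−k_d t) = e^(−0.436×2.288) = 0.3688; e^(−k_r t) = e^(−0.341×2.288) = 0.4583.
D = -64.71 × (0.3688 − 0.4583) + 2.36 × 0.4583 = 5.794 + 1.082 = 6.876 mg/L.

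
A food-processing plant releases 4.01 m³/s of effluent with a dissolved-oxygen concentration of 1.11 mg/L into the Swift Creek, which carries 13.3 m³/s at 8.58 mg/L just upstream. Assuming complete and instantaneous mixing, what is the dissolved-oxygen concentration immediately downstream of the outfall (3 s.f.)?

6.85 mg/L

Flow-weighted mixing: C = (Q_r C_r + Q_w C_w)/(Q_r + Q_w)
= (13.3×8.58 + 4.01×1.11)/(13.3 + 4.01) = 118.6/17.31 = 6.850 mg/L.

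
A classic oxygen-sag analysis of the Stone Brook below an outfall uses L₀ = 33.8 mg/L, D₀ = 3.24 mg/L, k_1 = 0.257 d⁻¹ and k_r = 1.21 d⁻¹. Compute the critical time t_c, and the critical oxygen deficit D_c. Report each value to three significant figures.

At the critical point dD/dt = 0, so k_1 L₀ e^(−k_1 t) = k_r D. Substituting D(t) from the Streeter–Phelps equation and solving for t gives
t_c = ln[(k_r/k_1)(1 − D₀(k_r−k_1)/(k_1 L₀))] / (k_r−k_1).
Here k_r−k_1 = 0.9530 d⁻¹ and 1 − D₀(k_r−k_1)/(k_1 L₀) = 1 − 3.24×0.9530/(0.257×33.8) = 0.6445, so
t_c = ln(4.708 × 0.6445) / 0.9530 = 1.110 / 0.9530 = 1.165 d.
L(t_c) = L₀ e^(−k_1 t_c) = 33.8 × 0.7413 = 25.06 mg/L, and at the critical point k_r D_c = k_1 L, so D_c = (0.257/1.21) × 25.06 = 5.322 mg/L.

t_c ≈ 1.16 d; D_c ≈ 5.32 mg/L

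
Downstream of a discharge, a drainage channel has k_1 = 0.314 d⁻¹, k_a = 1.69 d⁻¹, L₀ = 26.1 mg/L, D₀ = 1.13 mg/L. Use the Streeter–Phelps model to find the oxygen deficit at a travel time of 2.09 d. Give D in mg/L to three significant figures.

D ≈ 2.95 mg/L

k_1 L₀/(k_a−k_1) = 0.314×26.1/(1.69−0.314) = 8.195/1.376 = 5.956 mg/L.
e^(−k_1 t) = e^(−0.314×2.090) = 0.5188; e^(−k_a t) = e^(−1.69×2.090) = 0.02924.
D = 5.956 × (0.5188 − 0.02924) + 1.13 × 0.02924 = 2.916 + 0.03305 = 2.949 mg/L.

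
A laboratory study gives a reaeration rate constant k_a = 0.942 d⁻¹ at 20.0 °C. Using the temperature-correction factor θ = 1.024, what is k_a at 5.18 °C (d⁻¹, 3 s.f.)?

k_a ≈ 0.663 d⁻¹

k_a(T₂) = k_a(T₁) · θ^(T₂−T₁) = 0.942 × 1.024^(5.18−20.0)
= 0.942 × 1.024^-14.8 = 0.942 × 0.7036 = 0.6628 d⁻¹.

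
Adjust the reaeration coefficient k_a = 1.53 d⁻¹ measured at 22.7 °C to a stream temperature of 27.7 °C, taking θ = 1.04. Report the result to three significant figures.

k_a ≈ 1.86 d⁻¹

k_a(T₂) = k_a(T₁) · θ^(T₂−T₁) = 1.53 × 1.04^(27.7−22.7)
= 1.53 × 1.04^5.00 = 1.53 × 1.217 = 1.861 d⁻¹.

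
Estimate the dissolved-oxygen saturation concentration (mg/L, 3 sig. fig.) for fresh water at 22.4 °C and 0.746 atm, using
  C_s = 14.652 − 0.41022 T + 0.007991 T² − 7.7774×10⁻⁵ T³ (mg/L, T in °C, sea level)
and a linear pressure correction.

At sea level: C_s = 14.652 − 0.41022×22.4 + 0.007991×22.4² − 7.7774×10⁻⁵×22.4³ = 8.599 mg/L.
Pressure correction: C_s' = 8.599 × 0.746 = 6.414 mg/L.

C_s ≈ 6.41 mg/L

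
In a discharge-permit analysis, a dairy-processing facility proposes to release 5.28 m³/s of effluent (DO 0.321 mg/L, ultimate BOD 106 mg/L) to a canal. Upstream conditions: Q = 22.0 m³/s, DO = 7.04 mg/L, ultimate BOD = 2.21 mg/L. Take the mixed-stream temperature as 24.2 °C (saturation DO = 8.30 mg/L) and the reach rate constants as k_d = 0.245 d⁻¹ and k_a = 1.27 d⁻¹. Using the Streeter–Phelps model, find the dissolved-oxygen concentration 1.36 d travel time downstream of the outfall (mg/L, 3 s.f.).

Mixed DO = (22.0×7.04 + 5.28×0.321)/(22.0+5.28) = 156.6/27.28 = 5.740 mg/L.
Mixed L₀ = (22.0×2.21 + 5.28×106)/(27.28) = 608.3/27.28 = 22.30 mg/L.
Initial deficit D₀ = C_s − DO₀ = 8.30 − 5.740 = 2.560 mg/L.
D(1.36) = [0.245×22.30/(1.27−0.245)](e^(−0.245×1.36) − e^(−1.27×1.36)) + 2.560 e^(−1.27×1.36)
= 5.330 × (0.7166 − 0.1778) + 2.560 × 0.1778 = 3.327 mg/L.
DO = 8.30 − 3.327 = 4.973 mg/L.

DO ≈ 4.97 mg/L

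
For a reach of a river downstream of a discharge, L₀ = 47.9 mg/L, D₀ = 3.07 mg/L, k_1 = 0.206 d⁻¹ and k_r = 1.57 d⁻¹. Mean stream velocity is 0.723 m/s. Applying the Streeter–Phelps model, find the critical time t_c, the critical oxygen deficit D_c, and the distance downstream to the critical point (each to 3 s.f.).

With k_r/k_1 = 7.621 and 1 − D₀(k_r−k_1)/(k_1 L₀) = 0.5756,
t_c = ln(7.621 × 0.5756) / (1.57 − 0.206) = ln(4.387) / 1.364 = 1.479/1.364 = 1.084 d.
L(t_c) = L₀ e^(−k_1 t_c) = 47.9 × 0.7999 = 38.31 mg/L, and at the critical point k_r D_c = k_1 L, so D_c = (0.206/1.57) × 38.31 = 5.027 mg/L.
x_c = v t_c = 0.723 m/s × 1.084 d × 86400 s/d = 67720 m ≈ 67.7 km.

t_c ≈ 1.08 d; D_c ≈ 5.03 mg/L; x_c ≈ 67.7 km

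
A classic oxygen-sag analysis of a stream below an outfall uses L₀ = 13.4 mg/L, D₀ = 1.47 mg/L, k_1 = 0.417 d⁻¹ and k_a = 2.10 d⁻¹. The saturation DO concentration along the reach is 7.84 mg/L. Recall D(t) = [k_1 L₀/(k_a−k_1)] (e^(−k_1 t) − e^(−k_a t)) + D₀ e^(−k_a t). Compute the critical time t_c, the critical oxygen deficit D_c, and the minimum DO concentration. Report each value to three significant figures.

With k_a/k_1 = 5.036 and 1 − D₀(k_a−k_1)/(k_1 L₀) = 0.5572,
t_c = ln(5.036 × 0.5572) / (2.10 − 0.417) = ln(2.806) / 1.683 = 1.032/1.683 = 0.6131 d.
L(t_c) = L₀ e^(−k_1 t_c) = 13.4 × 0.7744 = 10.38 mg/L, and at the critical point k_a D_c = k_1 L, so D_c = (0.417/2.10) × 10.38 = 2.061 mg/L.
Minimum DO = C_s − D_c = 7.84 − 2.061 = 5.779 mg/L.

t_c ≈ 0.613 d; D_c ≈ 2.06 mg/L; min DO ≈ 5.78 mg/L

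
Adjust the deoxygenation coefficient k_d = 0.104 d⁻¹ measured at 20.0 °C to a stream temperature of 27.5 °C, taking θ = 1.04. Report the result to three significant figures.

k_d(T₂) = k_d(T₁) · θ^(T₂−T₁) = 0.104 × 1.04^(27.5−20.0)
= 0.104 × 1.04^7.50 = 0.104 × 1.342 = 0.1396 d⁻¹.

k_d ≈ 0.140 d⁻¹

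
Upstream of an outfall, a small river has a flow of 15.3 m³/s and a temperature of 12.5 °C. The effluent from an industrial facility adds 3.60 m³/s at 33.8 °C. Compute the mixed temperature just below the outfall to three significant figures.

Flow-weighted mixing: C = (Q_r C_r + Q_w C_w)/(Q_r + Q_w)
= (15.3×12.5 + 3.60×33.8)/(15.3 + 3.60) = 312.9/18.90 = 16.56 °C.

16.6 °C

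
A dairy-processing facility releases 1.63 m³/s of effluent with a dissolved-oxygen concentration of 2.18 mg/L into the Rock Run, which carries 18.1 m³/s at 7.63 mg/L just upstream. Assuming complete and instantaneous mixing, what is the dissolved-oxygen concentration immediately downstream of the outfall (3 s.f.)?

7.18 mg/L

Flow-weighted mixing: C = (Q_r C_r + Q_w C_w)/(Q_r + Q_w)
= (18.1×7.63 + 1.63×2.18)/(18.1 + 1.63) = 141.7/19.73 = 7.180 mg/L.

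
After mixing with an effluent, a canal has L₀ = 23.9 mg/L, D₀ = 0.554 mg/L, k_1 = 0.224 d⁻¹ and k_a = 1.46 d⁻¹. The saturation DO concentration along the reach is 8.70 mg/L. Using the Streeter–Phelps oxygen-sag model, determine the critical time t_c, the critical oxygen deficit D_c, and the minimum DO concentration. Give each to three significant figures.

t_c ≈ 1.41 d; D_c ≈ 2.68 mg/L; min DO ≈ 6.02 mg/L

t_c = [1/(k_a−k_1)] ln[(k_a/k_1)(1 − D₀(k_a−k_1)/(k_1 L₀))]
= [1/(1.46−0.224)] ln[(1.46/0.224)(1 − 0.554×1.236/(0.224×23.9))]
= (1/1.236) ln[6.518 × 0.8721] = 0.8091 × ln(5.684) = 0.8091 × 1.738 = 1.406 d.
D_c = (k_1/k_a) L₀ e^(−k_1 t_c) = (0.224/1.46) × 23.9 × e^(−0.224×1.406) = 0.1534 × 23.9 × 0.7298 = 2.676 mg/L.
Minimum DO = C_s − D_c = 8.70 − 2.676 = 6.024 mg/L.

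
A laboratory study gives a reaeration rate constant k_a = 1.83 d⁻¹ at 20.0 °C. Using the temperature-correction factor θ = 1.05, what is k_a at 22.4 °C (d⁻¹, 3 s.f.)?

k_a(T₂) = k_a(T₁) · θ^(T₂−T₁) = 1.83 × 1.05^(22.4−20.0)
= 1.83 × 1.05^2.40 = 1.83 × 1.124 = 2.057 d⁻¹.

k_a ≈ 2.06 d⁻¹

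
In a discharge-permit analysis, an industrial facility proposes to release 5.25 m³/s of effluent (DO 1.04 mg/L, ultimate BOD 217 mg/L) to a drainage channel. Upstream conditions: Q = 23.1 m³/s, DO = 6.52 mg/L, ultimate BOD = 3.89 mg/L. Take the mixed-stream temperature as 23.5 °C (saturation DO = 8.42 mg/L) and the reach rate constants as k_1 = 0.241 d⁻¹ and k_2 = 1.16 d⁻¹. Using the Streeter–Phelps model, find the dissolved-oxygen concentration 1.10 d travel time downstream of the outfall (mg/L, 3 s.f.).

Mixed DO = (23.1×6.52 + 5.25×1.04)/(23.1+5.25) = 156.1/28.35 = 5.505 mg/L.
Mixed L₀ = (23.1×3.89 + 5.25×217)/(28.35) = 1229/28.35 = 43.35 mg/L.
Initial deficit D₀ = C_s − DO₀ = 8.42 − 5.505 = 2.915 mg/L.
D(1.10) = [0.241×43.35/(1.16−0.241)](e^(−0.241×1.10) − e^(−1.16×1.10)) + 2.915 e^(−1.16×1.10)
= 11.37 × (0.7671 − 0.2792) + 2.915 × 0.2792 = 6.362 mg/L.
DO = 8.42 − 6.362 = 2.058 mg/L.

DO ≈ 2.06 mg/L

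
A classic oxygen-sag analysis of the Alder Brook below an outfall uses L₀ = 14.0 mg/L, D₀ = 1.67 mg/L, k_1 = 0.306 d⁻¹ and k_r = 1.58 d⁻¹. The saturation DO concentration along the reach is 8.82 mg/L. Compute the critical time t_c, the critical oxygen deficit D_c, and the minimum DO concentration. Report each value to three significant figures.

t_c ≈ 0.750 d; D_c ≈ 2.16 mg/L; min DO ≈ 6.66 mg/L

t_c = [1/(k_r−k_1)] ln[(k_r/k_1)(1 − D₀(k_r−k_1)/(k_1 L₀))]
= [1/(1.58−0.306)] ln[(1.58/0.306)(1 − 1.67×1.274/(0.306×14.0))]
= (1/1.274) ln[5.163 × 0.5034] = 0.7849 × ln(2.599) = 0.7849 × 0.9552 = 0.7497 d.
D_c = (k_1/k_r) L₀ e^(−k_1 t_c) = (0.306/1.58) × 14.0 × e^(−0.306×0.7497) = 0.1937 × 14.0 × 0.7950 = 2.156 mg/L.
Minimum DO = C_s − D_c = 8.82 − 2.156 = 6.664 mg/L.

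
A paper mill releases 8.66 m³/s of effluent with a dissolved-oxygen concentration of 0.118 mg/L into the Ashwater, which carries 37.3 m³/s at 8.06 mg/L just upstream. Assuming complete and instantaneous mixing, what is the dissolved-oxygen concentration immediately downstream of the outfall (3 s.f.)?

Flow-weighted mixing: C = (Q_r C_r + Q_w C_w)/(Q_r + Q_w)
= (37.3×8.06 + 8.66×0.118)/(37.3 + 8.66) = 301.7/45.96 = 6.564 mg/L.

6.56 mg/L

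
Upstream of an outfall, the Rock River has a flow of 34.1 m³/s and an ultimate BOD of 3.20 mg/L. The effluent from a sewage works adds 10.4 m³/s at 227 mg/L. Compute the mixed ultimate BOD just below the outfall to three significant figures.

Flow-weighted mixing: C = (Q_r C_r + Q_w C_w)/(Q_r + Q_w)
= (34.1×3.20 + 10.4×227)/(34.1 + 10.4) = 2470/44.50 = 55.50 mg/L.

55.5 mg/L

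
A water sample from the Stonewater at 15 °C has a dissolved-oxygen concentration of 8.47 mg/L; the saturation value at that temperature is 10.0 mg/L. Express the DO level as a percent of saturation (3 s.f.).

84.7 % saturation

% saturation = C/C_s × 100 = 8.47/10.0 × 100 = 84.7 %.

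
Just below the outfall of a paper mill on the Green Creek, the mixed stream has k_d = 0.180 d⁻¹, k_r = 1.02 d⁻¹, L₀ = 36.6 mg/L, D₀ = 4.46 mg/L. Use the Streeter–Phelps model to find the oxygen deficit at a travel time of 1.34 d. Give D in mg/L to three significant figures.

D ≈ 5.30 mg/L

k_d L₀/(k_r−k_d) = 0.180×36.6/(1.02−0.180) = 6.588/0.8400 = 7.843 mg/L.
e^(−k_d t) = e^(−0.180×1.340) = 0.7857; e^(−k_r t) = e^(−1.02×1.340) = 0.2549.
D = 7.843 × (0.7857 − 0.2549) + 4.46 × 0.2549 = 4.163 + 1.137 = 5.300 mg/L.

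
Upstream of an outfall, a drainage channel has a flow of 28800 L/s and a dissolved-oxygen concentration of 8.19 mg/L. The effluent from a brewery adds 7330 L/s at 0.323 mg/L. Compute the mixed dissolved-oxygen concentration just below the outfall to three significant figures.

Flow-weighted mixing: C = (Q_r C_r + Q_w C_w)/(Q_r + Q_w)
= (28800×8.19 + 7330×0.323)/(28800 + 7330) = 238200/36130 = 6.594 mg/L.

6.59 mg/L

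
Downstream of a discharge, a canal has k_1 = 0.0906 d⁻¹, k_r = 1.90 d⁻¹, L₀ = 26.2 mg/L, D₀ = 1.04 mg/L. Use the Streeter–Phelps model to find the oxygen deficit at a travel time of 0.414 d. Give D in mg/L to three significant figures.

k_1 L₀/(k_r−k_1) = 0.0906×26.2/(1.90−0.0906) = 2.374/1.809 = 1.312 mg/L.
e^(−k_1 t) = e^(−0.0906×0.4140) = 0.9632; e^(−k_r t) = e^(−1.90×0.4140) = 0.4554.
D = 1.312 × (0.9632 − 0.4554) + 1.04 × 0.4554 = 0.6662 + 0.4736 = 1.140 mg/L.

D ≈ 1.14 mg/L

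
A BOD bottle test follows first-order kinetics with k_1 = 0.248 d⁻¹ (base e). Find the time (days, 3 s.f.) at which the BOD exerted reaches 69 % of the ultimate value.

t ≈ 4.72 d

y/L₀ = 1 − e^(−k_1 t) = 0.69 ⇒ e^(−k_1 t) = 0.310
t = −ln(0.310) / 0.248 = 1.171 / 0.248 = 4.723 d.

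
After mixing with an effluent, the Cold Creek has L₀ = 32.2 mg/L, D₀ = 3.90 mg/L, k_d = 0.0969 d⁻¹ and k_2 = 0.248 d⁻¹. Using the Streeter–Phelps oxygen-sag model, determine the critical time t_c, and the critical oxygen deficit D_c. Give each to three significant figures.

With k_2/k_d = 2.559 and 1 − D₀(k_2−k_d)/(k_d L₀) = 0.8111,
t_c = ln(2.559 × 0.8111) / (0.248 − 0.0969) = ln(2.076) / 0.1511 = 0.7304/0.1511 = 4.834 d.
L(t_c) = L₀ e^(−k_d t_c) = 32.2 × 0.6260 = 20.16 mg/L, and at the critical point k_2 D_c = k_d L, so D_c = (0.0969/0.248) × 20.16 = 7.876 mg/L.

t_c ≈ 4.83 d; D_c ≈ 7.88 mg/L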